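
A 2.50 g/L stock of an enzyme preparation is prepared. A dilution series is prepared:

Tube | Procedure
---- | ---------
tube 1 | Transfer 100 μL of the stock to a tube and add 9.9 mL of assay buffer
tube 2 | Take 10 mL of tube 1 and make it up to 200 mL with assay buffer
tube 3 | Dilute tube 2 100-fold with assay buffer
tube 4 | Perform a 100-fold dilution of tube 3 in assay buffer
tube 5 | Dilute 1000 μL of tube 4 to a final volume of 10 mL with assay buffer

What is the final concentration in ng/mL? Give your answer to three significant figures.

Step 1: 100 μL + 9.9 mL = 10000 μL total → factor 10000/100 = 100
Step 2: 10 mL brought to 200 mL → factor 200/10 = 20
Step 3: 100-fold → factor 100
Step 4: 100-fold → factor 100
Step 5: 1000 μL brought to 10 mL → factor 10000/1000 = 10
Overall dilution factor = 100 × 20 × 100 × 100 × 10 = 2 × 10^8
Final = 2.50 g/L / 2 × 10^8 = 1.250 × 10^-8 g/L = 0.0125 ng/mL

0.0125 ng/mL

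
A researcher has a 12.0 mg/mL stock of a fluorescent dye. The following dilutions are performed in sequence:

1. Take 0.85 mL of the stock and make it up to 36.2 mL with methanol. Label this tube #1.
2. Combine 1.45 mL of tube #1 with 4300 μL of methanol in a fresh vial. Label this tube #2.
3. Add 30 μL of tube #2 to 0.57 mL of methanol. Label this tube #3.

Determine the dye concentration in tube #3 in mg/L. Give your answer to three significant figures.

Step 1: 0.85 mL brought to 36.2 mL → factor 36.2/0.85 = 42.588
Step 2: 1.45 mL + 4300 μL = 5.75 mL total → factor 5.75/1.45 = 3.9655
Step 3: 30 μL + 0.57 mL = 600 μL total → factor 600/30 = 20
Overall dilution factor = 42.588 × 3.9655 × 20 = 3377.7
Final = 12.0 mg/mL / 3377.7 = 0.003553 mg/mL = 3.55 mg/L

3.55 mg/L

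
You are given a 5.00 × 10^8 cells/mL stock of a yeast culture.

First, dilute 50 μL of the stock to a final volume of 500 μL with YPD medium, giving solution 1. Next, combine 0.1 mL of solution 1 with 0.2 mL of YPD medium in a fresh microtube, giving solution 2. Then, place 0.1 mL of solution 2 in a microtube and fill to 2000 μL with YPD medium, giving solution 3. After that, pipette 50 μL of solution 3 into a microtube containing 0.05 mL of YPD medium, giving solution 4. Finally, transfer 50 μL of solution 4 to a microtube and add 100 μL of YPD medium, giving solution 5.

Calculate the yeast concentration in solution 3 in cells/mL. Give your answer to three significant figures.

8.33 × 10^5 cells/mL

Step 1: 50 μL brought to 500 μL → factor 500/50 = 10
Step 2: 0.1 mL + 0.2 mL = 0.3 mL total → factor 0.3/0.1 = 3
Step 3: 0.1 mL brought to 2000 μL → factor 2/0.1 = 20
Dilution factor through solution 3 = 10 × 3 × 20 = 600
[solution 3] = 5.00 × 10^8 cells/mL / 600 = 8.33 × 10^5 cells/mL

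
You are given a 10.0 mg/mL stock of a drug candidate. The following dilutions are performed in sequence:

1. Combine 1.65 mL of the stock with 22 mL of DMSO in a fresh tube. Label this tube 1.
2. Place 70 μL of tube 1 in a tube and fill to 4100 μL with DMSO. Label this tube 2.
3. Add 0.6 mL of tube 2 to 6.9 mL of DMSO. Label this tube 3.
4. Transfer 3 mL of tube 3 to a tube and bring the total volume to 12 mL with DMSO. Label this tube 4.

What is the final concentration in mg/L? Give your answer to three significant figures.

0.238 mg/L

Step 1: 1.65 mL + 22 mL = 23.65 mL total → factor 23.65/1.65 = 14.333
Step 2: 70 μL brought to 4100 μL → factor 4100/70 = 58.571
Step 3: 0.6 mL + 6.9 mL = 7.5 mL total → factor 7.5/0.6 = 12.5
Step 4: 3 mL brought to 12 mL → factor 12/3 = 4
Overall dilution factor = 14.333 × 58.571 × 12.5 × 4 = 41976
Final = 10.0 mg/mL / 41976 = 0.0002382 mg/mL = 0.238 mg/L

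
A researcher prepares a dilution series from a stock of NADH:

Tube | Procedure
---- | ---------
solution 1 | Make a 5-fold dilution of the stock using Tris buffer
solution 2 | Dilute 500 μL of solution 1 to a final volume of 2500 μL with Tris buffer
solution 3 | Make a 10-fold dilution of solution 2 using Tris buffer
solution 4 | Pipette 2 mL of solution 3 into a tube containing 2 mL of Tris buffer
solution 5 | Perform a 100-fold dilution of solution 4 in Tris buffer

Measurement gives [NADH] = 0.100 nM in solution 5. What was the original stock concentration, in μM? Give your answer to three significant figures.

Step 1: 5-fold → factor 5
Step 2: 500 μL brought to 2500 μL → factor 2500/500 = 5
Step 3: 10-fold → factor 10
Step 4: 2 mL + 2 mL = 4 mL total → factor 4/2 = 2
Step 5: 100-fold → factor 100
Overall dilution factor = 5 × 5 × 10 × 2 × 100 = 50000
Stock = 0.100 nM × 50000 = 5000 nM = 5.00 μM

5.00 μM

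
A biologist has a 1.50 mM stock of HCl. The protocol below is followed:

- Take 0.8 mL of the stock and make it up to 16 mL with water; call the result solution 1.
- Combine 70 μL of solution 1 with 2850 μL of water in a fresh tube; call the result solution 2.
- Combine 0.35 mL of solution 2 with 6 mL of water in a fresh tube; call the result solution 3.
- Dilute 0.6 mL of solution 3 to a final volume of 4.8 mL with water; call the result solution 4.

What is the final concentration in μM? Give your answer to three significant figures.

Step 1: 0.8 mL brought to 16 mL → factor 16/0.8 = 20
Step 2: 70 μL + 2850 μL = 2920 μL total → factor 2920/70 = 41.714
Step 3: 0.35 mL + 6 mL = 6.35 mL total → factor 6.35/0.35 = 18.143
Step 4: 0.6 mL brought to 4.8 mL → factor 4.8/0.6 = 8
Overall dilution factor = 20 × 41.714 × 18.143 × 8 = 1.2109 × 10^5
Final = 1.50 mM / 1.2109 × 10^5 = 1.239 × 10^-5 mM = 0.0124 μM

0.0124 μM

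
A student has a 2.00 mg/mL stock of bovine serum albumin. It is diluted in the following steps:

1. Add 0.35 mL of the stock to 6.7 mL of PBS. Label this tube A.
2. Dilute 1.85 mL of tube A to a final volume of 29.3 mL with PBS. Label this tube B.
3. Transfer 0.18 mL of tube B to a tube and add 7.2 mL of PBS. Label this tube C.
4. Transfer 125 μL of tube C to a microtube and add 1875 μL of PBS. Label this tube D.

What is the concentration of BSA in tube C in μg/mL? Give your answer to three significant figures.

Step 1: 0.35 mL + 6.7 mL = 7.05 mL total → factor 7.05/0.35 = 20.143
Step 2: 1.85 mL brought to 29.3 mL → factor 29.3/1.85 = 15.838
Step 3: 0.18 mL + 7.2 mL = 7.38 mL total → factor 7.38/0.18 = 41
Dilution factor through tube C = 20.143 × 15.838 × 41 = 13080
[tube C] = 2.00 mg/mL / 13080 = 0.0001529 mg/mL = 0.153 μg/mL

0.153 μg/mL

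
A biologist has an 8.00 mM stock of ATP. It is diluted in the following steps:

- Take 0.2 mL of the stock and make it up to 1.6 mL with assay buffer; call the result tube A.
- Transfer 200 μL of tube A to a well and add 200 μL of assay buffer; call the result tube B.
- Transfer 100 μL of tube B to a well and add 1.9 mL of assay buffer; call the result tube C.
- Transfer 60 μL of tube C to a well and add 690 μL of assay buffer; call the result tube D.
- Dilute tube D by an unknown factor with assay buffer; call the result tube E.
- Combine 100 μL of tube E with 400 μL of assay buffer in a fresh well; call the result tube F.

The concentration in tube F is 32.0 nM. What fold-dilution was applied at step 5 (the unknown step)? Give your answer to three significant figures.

Step 1: 0.2 mL brought to 1.6 mL → factor 1.6/0.2 = 8
Step 2: 200 μL + 200 μL = 400 μL total → factor 400/200 = 2
Step 3: 100 μL + 1.9 mL = 2000 μL total → factor 2000/100 = 20
Step 4: 60 μL + 690 μL = 750 μL total → factor 750/60 = 12.5
Step 5: unknown factor x
Step 6: 100 μL + 400 μL = 500 μL total → factor 500/100 = 5
Product of known-step factors = 20000
Overall factor = 8.00 mM / (32.0 nM) = 2.5 × 10^5
x = 2.5 × 10^5 / 20000 = 12.5

12.5-fold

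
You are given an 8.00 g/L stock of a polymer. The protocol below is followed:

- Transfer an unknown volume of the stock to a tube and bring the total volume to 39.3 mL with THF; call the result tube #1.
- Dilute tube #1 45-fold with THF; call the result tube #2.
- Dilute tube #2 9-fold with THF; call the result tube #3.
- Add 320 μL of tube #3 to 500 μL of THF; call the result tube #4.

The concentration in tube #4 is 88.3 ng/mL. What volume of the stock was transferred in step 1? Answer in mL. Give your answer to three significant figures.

0.450 mL

Step 1: v brought to 39.3 mL → factor = 39.3 mL/v
Step 2: 45-fold → factor 45
Step 3: 9-fold → factor 9
Step 4: 320 μL + 500 μL = 820 μL total → factor 820/320 = 2.5625
Product of known-step factors = 1037.8
Overall factor = 8.00 g/L / (88.3 ng/mL) = 90600
Step-1 factor = 90600 / 1037.8 = 87.299
v = 39.3 mL / 87.299 = 0.450 mL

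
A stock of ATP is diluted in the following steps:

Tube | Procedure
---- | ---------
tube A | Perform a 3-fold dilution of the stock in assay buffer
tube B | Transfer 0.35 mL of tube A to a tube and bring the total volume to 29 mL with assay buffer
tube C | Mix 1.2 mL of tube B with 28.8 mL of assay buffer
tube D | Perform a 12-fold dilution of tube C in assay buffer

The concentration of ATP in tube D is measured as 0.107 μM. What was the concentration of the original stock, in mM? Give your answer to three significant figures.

Step 1: 3-fold → factor 3
Step 2: 0.35 mL brought to 29 mL → factor 29/0.35 = 82.857
Step 3: 1.2 mL + 28.8 mL = 30 mL total → factor 30/1.2 = 25
Step 4: 12-fold → factor 12
Overall dilution factor = 3 × 82.857 × 25 × 12 = 74571
Stock = 0.107 μM × 74571 = 7979 μM = 7.98 mM

7.98 mM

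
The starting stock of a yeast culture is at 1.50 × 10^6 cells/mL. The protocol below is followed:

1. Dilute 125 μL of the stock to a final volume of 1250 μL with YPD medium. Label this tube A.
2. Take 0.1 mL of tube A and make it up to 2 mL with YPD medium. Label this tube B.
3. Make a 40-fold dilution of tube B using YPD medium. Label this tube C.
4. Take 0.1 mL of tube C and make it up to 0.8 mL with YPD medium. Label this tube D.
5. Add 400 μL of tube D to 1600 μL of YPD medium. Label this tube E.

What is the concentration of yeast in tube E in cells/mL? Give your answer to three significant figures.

4.69 cells/mL

Step 1: 125 μL brought to 1250 μL → factor 1250/125 = 10
Step 2: 0.1 mL brought to 2 mL → factor 2/0.1 = 20
Step 3: 40-fold → factor 40
Step 4: 0.1 mL brought to 0.8 mL → factor 0.8/0.1 = 8
Step 5: 400 μL + 1600 μL = 2000 μL total → factor 2000/400 = 5
Overall dilution factor = 10 × 20 × 40 × 8 × 5 = 3.2 × 10^5
Final = 1.50 × 10^6 cells/mL / 3.2 × 10^5 = 4.69 cells/mL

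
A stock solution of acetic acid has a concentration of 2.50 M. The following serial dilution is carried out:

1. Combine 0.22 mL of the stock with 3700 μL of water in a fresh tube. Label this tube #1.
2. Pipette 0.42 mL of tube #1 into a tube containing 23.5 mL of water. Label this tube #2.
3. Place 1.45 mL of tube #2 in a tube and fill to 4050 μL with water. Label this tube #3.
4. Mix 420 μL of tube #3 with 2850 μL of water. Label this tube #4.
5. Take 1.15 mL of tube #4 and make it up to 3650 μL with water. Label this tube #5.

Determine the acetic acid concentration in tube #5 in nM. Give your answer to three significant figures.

Step 1: 0.22 mL + 3700 μL = 3.92 mL total → factor 3.92/0.22 = 17.818
Step 2: 0.42 mL + 23.5 mL = 23.92 mL total → factor 23.92/0.42 = 56.952
Step 3: 1.45 mL brought to 4050 μL → factor 4.05/1.45 = 2.7931
Step 4: 420 μL + 2850 μL = 3270 μL total → factor 3270/420 = 7.7857
Step 5: 1.15 mL brought to 3650 μL → factor 3.65/1.15 = 3.1739
Overall dilution factor = 17.818 × 56.952 × 2.7931 × 7.7857 × 3.1739 = 70042
Final = 2.50 M / 70042 = 3.569 × 10^-5 M = 3.57 × 10^4 nM

3.57 × 10^4 nM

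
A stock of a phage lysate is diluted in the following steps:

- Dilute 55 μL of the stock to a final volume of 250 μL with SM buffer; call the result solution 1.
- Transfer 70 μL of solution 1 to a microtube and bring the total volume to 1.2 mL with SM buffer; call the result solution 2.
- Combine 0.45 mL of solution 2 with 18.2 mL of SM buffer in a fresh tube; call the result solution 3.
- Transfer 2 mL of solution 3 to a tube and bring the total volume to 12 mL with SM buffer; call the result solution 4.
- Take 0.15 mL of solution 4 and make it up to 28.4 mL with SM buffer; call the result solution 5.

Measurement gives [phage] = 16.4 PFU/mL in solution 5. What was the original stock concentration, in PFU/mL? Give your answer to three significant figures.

Step 1: 55 μL brought to 250 μL → factor 250/55 = 4.5455
Step 2: 70 μL brought to 1.2 mL → factor 1200/70 = 17.143
Step 3: 0.45 mL + 18.2 mL = 18.65 mL total → factor 18.65/0.45 = 41.444
Step 4: 2 mL brought to 12 mL → factor 12/2 = 6
Step 5: 0.15 mL brought to 28.4 mL → factor 28.4/0.15 = 189.33
Overall dilution factor = 4.5455 × 17.143 × 41.444 × 6 × 189.33 = 3.6686 × 10^6
Stock = 16.4 PFU/mL × 3.6686 × 10^6 = 6.02 × 10^7 PFU/mL

6.02 × 10^7 PFU/mL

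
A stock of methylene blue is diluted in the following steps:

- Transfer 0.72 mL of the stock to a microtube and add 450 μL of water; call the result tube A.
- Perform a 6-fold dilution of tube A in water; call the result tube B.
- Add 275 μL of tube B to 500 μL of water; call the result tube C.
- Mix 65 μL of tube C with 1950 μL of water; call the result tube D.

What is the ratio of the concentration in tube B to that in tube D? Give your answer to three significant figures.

Step 1: 0.72 mL + 450 μL = 1.17 mL total → factor 1.17/0.72 = 1.625
Step 2: 6-fold → factor 6
Step 3: 275 μL + 500 μL = 775 μL total → factor 775/275 = 2.8182
Step 4: 65 μL + 1950 μL = 2015 μL total → factor 2015/65 = 31
Dilution factor to tube B = 9.75; to tube D = 851.8
[tube B]/[tube D] = (factor to tube D)/(factor to tube B) = 851.8/9.75 = 87.4

87.4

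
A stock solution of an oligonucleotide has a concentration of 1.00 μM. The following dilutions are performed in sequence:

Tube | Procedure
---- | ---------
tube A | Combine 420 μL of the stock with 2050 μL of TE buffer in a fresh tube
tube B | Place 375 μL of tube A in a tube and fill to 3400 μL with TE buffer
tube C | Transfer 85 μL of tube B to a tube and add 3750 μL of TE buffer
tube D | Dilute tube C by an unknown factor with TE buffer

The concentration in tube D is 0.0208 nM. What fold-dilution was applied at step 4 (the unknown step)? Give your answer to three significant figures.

Step 1: 420 μL + 2050 μL = 2470 μL total → factor 2470/420 = 5.881
Step 2: 375 μL brought to 3400 μL → factor 3400/375 = 9.0667
Step 3: 85 μL + 3750 μL = 3835 μL total → factor 3835/85 = 45.118
Step 4: unknown factor x
Product of known-step factors = 2405.7
Overall factor = 1.00 μM / (0.0208 nM) = 48077
x = 48077 / 2405.7 = 20.0

20.0-fold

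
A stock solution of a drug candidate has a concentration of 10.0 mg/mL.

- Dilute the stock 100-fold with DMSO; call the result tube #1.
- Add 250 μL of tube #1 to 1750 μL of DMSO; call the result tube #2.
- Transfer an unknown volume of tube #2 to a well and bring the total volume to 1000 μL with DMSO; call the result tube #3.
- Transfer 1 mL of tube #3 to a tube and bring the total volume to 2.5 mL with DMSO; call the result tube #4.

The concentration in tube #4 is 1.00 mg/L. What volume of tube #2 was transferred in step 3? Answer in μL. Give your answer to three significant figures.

Step 1: 100-fold → factor 100
Step 2: 250 μL + 1750 μL = 2000 μL total → factor 2000/250 = 8
Step 3: v brought to 1000 μL → factor = 1000 μL/v
Step 4: 1 mL brought to 2.5 mL → factor 2.5/1 = 2.5
Product of known-step factors = 2000
Overall factor = 10.0 mg/mL / (1.00 mg/L) = 10000
Step-3 factor = 10000 / 2000 = 5
v = 1000 μL / 5 = 200 μL

200 μL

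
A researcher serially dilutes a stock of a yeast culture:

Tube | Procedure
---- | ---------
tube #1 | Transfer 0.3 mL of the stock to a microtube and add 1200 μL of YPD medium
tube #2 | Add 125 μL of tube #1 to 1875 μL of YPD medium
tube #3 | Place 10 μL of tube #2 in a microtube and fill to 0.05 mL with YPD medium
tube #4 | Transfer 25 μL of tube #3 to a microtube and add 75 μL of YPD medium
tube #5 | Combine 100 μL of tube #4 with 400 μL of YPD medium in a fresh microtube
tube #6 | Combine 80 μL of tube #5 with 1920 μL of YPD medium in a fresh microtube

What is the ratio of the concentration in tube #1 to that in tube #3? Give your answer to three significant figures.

80.0

Step 1: 0.3 mL + 1200 μL = 1.5 mL total → factor 1.5/0.3 = 5
Step 2: 125 μL + 1875 μL = 2000 μL total → factor 2000/125 = 16
Step 3: 10 μL brought to 0.05 mL → factor 50/10 = 5
Dilution factor to tube #1 = 5; to tube #3 = 400
[tube #1]/[tube #3] = (factor to tube #3)/(factor to tube #1) = 400/5 = 80.0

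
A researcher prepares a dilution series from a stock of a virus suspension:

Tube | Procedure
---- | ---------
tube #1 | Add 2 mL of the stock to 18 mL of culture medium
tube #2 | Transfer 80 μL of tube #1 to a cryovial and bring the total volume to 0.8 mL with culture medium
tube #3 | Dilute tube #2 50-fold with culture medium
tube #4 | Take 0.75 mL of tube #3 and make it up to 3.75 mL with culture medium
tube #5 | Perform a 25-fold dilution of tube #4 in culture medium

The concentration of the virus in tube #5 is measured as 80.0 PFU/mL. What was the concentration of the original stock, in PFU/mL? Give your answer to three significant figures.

5.00 × 10^7 PFU/mL

Step 1: 2 mL + 18 mL = 20 mL total → factor 20/2 = 10
Step 2: 80 μL brought to 0.8 mL → factor 800/80 = 10
Step 3: 50-fold → factor 50
Step 4: 0.75 mL brought to 3.75 mL → factor 3.75/0.75 = 5
Step 5: 25-fold → factor 25
Overall dilution factor = 10 × 10 × 50 × 5 × 25 = 6.25 × 10^5
Stock = 80.0 PFU/mL × 6.25 × 10^5 = 5.00 × 10^7 PFU/mL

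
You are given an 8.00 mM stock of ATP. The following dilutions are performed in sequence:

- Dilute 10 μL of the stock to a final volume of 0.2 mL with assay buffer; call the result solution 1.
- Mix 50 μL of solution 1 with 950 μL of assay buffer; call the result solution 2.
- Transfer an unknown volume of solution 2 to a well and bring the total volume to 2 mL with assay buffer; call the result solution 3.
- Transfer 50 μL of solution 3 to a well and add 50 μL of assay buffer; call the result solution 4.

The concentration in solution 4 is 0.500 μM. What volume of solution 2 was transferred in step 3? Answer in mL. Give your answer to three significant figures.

0.100 mL

Step 1: 10 μL brought to 0.2 mL → factor 200/10 = 20
Step 2: 50 μL + 950 μL = 1000 μL total → factor 1000/50 = 20
Step 3: v brought to 2 mL → factor = 2 mL/v
Step 4: 50 μL + 50 μL = 100 μL total → factor 100/50 = 2
Product of known-step factors = 800
Overall factor = 8.00 mM / (0.500 μM) = 16000
Step-3 factor = 16000 / 800 = 20
v = 2 mL / 20 = 0.100 mL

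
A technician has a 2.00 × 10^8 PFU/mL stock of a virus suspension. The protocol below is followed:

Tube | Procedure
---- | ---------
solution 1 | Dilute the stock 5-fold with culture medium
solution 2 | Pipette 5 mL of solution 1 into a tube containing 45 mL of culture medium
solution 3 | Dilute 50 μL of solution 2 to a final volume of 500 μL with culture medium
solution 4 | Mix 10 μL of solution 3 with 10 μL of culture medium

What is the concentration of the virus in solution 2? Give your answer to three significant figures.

Step 1: 5-fold → factor 5
Step 2: 5 mL + 45 mL = 50 mL total → factor 50/5 = 10
Dilution factor through solution 2 = 5 × 10 = 50
[solution 2] = 2.00 × 10^8 PFU/mL / 50 = 4.00 × 10^6 PFU/mL

4.00 × 10^6 PFU/mL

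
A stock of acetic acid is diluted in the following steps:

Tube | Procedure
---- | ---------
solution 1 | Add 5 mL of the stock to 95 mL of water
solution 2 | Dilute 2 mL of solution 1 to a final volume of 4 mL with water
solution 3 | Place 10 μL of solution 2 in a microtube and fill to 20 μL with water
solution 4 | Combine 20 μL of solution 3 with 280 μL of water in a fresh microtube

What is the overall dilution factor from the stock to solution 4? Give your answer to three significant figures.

Step 1: 5 mL + 95 mL = 100 mL total → factor 100/5 = 20
Step 2: 2 mL brought to 4 mL → factor 4/2 = 2
Step 3: 10 μL brought to 20 μL → factor 20/10 = 2
Step 4: 20 μL + 280 μL = 300 μL total → factor 300/20 = 15
Overall dilution factor = 20 × 2 × 2 × 15 = 1200

1.20 × 10^3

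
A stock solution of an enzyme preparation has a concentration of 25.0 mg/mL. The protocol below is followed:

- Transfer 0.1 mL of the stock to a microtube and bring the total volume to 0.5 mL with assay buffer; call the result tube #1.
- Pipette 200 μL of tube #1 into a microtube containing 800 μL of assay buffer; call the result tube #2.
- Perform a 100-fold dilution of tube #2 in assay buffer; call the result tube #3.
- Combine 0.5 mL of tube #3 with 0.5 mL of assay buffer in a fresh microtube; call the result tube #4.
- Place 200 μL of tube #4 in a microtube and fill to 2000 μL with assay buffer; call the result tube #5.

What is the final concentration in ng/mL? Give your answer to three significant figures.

Step 1: 0.1 mL brought to 0.5 mL → factor 0.5/0.1 = 5
Step 2: 200 μL + 800 μL = 1000 μL total → factor 1000/200 = 5
Step 3: 100-fold → factor 100
Step 4: 0.5 mL + 0.5 mL = 1 mL total → factor 1/0.5 = 2
Step 5: 200 μL brought to 2000 μL → factor 2000/200 = 10
Overall dilution factor = 5 × 5 × 100 × 2 × 10 = 50000
Final = 25.0 mg/mL / 50000 = 0.0005000 mg/mL = 500 ng/mL

500 ng/mL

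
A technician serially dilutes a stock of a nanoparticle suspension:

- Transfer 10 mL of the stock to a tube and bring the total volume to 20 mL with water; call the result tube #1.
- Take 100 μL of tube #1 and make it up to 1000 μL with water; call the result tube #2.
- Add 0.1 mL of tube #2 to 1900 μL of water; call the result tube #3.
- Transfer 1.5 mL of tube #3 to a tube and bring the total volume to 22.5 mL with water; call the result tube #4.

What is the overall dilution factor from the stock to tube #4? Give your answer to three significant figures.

6.00 × 10^3

Step 1: 10 mL brought to 20 mL → factor 20/10 = 2
Step 2: 100 μL brought to 1000 μL → factor 1000/100 = 10
Step 3: 0.1 mL + 1900 μL = 2 mL total → factor 2/0.1 = 20
Step 4: 1.5 mL brought to 22.5 mL → factor 22.5/1.5 = 15
Overall dilution factor = 2 × 10 × 20 × 15 = 6000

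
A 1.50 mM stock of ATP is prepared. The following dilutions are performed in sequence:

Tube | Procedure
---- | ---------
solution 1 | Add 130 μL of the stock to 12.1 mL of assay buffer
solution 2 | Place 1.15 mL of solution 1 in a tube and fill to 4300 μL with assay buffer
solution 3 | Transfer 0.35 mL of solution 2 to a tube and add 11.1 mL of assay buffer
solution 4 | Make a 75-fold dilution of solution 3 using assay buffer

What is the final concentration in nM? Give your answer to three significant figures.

1.74 nM

Step 1: 130 μL + 12.1 mL = 12230 μL total → factor 12230/130 = 94.077
Step 2: 1.15 mL brought to 4300 μL → factor 4.3/1.15 = 3.7391
Step 3: 0.35 mL + 11.1 mL = 11.45 mL total → factor 11.45/0.35 = 32.714
Step 4: 75-fold → factor 75
Overall dilution factor = 94.077 × 3.7391 × 32.714 × 75 = 8.6308 × 10^5
Final = 1.50 mM / 8.6308 × 10^5 = 1.738 × 10^-6 mM = 1.74 nM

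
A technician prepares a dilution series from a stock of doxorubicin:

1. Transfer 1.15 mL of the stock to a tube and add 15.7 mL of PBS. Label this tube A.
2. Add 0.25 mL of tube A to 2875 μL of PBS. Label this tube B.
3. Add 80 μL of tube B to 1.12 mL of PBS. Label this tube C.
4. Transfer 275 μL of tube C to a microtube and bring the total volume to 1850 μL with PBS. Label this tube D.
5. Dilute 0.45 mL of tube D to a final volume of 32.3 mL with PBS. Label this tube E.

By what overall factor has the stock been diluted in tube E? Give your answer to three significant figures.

1.33 × 10^6

Step 1: 1.15 mL + 15.7 mL = 16.85 mL total → factor 16.85/1.15 = 14.652
Step 2: 0.25 mL + 2875 μL = 3.125 mL total → factor 3.125/0.25 = 12.5
Step 3: 80 μL + 1.12 mL = 1200 μL total → factor 1200/80 = 15
Step 4: 275 μL brought to 1850 μL → factor 1850/275 = 6.7273
Step 5: 0.45 mL brought to 32.3 mL → factor 32.3/0.45 = 71.778
Overall dilution factor = 14.652 × 12.5 × 15 × 6.7273 × 71.778 = 1.3266 × 10^6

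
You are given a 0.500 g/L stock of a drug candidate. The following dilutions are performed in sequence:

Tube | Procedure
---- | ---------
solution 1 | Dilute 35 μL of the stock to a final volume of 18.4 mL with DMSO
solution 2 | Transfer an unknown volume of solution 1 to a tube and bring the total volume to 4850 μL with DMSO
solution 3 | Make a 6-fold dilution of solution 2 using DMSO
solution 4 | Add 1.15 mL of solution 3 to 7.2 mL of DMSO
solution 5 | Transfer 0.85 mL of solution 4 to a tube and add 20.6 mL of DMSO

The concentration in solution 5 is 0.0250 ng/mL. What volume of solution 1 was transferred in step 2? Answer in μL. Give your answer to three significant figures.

140 μL

Step 1: 35 μL brought to 18.4 mL → factor 18400/35 = 525.71
Step 2: v brought to 4850 μL → factor = 4850 μL/v
Step 3: 6-fold → factor 6
Step 4: 1.15 mL + 7.2 mL = 8.35 mL total → factor 8.35/1.15 = 7.2609
Step 5: 0.85 mL + 20.6 mL = 21.45 mL total → factor 21.45/0.85 = 25.235
Product of known-step factors = 5.7796 × 10^5
Overall factor = 0.500 g/L / (0.0250 ng/mL) = 2 × 10^7
Step-2 factor = 2 × 10^7 / 5.7796 × 10^5 = 34.604
v = 4850 μL / 34.604 = 140 μL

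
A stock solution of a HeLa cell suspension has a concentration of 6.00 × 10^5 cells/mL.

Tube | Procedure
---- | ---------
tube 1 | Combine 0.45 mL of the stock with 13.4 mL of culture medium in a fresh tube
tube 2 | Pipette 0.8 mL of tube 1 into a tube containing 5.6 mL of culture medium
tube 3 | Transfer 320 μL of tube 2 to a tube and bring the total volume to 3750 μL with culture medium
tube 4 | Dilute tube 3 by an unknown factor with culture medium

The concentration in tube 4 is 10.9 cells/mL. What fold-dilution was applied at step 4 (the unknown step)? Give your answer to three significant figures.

19.1-fold

Step 1: 0.45 mL + 13.4 mL = 13.85 mL total → factor 13.85/0.45 = 30.778
Step 2: 0.8 mL + 5.6 mL = 6.4 mL total → factor 6.4/0.8 = 8
Step 3: 320 μL brought to 3750 μL → factor 3750/320 = 11.719
Step 4: unknown factor x
Product of known-step factors = 2885.4
Overall factor = 6.00 × 10^5 cells/mL / (10.9 cells/mL) = 55046
x = 55046 / 2885.4 = 19.1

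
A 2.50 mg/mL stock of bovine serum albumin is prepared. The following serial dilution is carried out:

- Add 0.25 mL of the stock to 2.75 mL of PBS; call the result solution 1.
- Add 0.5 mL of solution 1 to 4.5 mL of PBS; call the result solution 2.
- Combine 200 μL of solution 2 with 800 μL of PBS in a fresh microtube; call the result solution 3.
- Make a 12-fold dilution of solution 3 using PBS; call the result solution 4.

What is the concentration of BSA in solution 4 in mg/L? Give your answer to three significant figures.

Step 1: 0.25 mL + 2.75 mL = 3 mL total → factor 3/0.25 = 12
Step 2: 0.5 mL + 4.5 mL = 5 mL total → factor 5/0.5 = 10
Step 3: 200 μL + 800 μL = 1000 μL total → factor 1000/200 = 5
Step 4: 12-fold → factor 12
Overall dilution factor = 12 × 10 × 5 × 12 = 7200
Final = 2.50 mg/mL / 7200 = 0.0003472 mg/mL = 0.347 mg/L

0.347 mg/L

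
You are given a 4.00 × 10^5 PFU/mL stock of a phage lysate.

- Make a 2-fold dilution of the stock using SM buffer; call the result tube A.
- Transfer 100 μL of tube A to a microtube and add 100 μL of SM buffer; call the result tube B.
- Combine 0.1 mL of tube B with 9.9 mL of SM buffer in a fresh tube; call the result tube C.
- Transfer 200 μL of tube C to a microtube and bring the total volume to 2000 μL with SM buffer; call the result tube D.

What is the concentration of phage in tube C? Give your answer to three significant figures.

Step 1: 2-fold → factor 2
Step 2: 100 μL + 100 μL = 200 μL total → factor 200/100 = 2
Step 3: 0.1 mL + 9.9 mL = 10 mL total → factor 10/0.1 = 100
Dilution factor through tube C = 2 × 2 × 100 = 400
[tube C] = 4.00 × 10^5 PFU/mL / 400 = 1.00 × 10^3 PFU/mL

1.00 × 10^3 PFU/mL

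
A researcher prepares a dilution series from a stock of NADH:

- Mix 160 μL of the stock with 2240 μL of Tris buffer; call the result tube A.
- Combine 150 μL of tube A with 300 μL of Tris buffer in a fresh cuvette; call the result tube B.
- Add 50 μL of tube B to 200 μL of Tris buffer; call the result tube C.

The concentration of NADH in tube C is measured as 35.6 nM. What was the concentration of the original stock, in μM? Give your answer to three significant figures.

8.01 μM

Step 1: 160 μL + 2240 μL = 2400 μL total → factor 2400/160 = 15
Step 2: 150 μL + 300 μL = 450 μL total → factor 450/150 = 3
Step 3: 50 μL + 200 μL = 250 μL total → factor 250/50 = 5
Overall dilution factor = 15 × 3 × 5 = 225
Stock = 35.6 nM × 225 = 8010 nM = 8.01 μM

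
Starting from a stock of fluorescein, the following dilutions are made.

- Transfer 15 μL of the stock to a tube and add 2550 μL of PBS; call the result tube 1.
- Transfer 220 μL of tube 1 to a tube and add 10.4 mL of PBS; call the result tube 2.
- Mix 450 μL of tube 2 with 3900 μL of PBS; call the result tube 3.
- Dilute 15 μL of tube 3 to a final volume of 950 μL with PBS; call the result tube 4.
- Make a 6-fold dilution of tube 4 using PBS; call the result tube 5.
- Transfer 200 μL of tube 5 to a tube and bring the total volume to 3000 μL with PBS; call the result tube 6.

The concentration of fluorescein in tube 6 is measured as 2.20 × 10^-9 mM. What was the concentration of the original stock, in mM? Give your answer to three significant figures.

1.00 mM

Step 1: 15 μL + 2550 μL = 2565 μL total → factor 2565/15 = 171
Step 2: 220 μL + 10.4 mL = 10620 μL total → factor 10620/220 = 48.273
Step 3: 450 μL + 3900 μL = 4350 μL total → factor 4350/450 = 9.6667
Step 4: 15 μL brought to 950 μL → factor 950/15 = 63.333
Step 5: 6-fold → factor 6
Step 6: 200 μL brought to 3000 μL → factor 3000/200 = 15
Overall dilution factor = 171 × 48.273 × 9.6667 × 63.333 × 6 × 15 = 4.5483 × 10^8
Stock = 2.20 × 10^-9 mM × 4.5483 × 10^8 = 1.00 mM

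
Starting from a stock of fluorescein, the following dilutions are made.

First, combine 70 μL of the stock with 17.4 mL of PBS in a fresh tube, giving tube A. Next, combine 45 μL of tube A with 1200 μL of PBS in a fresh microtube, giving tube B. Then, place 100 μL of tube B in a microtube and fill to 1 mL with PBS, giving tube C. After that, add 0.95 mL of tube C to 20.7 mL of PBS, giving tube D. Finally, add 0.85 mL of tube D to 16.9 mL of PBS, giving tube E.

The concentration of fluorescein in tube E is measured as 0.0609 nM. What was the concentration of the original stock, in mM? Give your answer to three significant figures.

2.00 mM

Step 1: 70 μL + 17.4 mL = 17470 μL total → factor 17470/70 = 249.57
Step 2: 45 μL + 1200 μL = 1245 μL total → factor 1245/45 = 27.667
Step 3: 100 μL brought to 1 mL → factor 1000/100 = 10
Step 4: 0.95 mL + 20.7 mL = 21.65 mL total → factor 21.65/0.95 = 22.789
Step 5: 0.85 mL + 16.9 mL = 17.75 mL total → factor 17.75/0.85 = 20.882
Overall dilution factor = 249.57 × 27.667 × 10 × 22.789 × 20.882 = 3.286 × 10^7
Stock = 0.0609 nM × 3.286 × 10^7 = 2.001 × 10^6 nM = 2.00 mM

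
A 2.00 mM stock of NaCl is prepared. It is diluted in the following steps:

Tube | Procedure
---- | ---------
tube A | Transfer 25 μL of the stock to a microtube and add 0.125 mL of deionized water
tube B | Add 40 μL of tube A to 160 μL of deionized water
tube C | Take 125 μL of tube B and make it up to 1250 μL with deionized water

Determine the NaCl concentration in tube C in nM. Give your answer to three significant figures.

6.67 × 10^3 nM

Step 1: 25 μL + 0.125 mL = 150 μL total → factor 150/25 = 6
Step 2: 40 μL + 160 μL = 200 μL total → factor 200/40 = 5
Step 3: 125 μL brought to 1250 μL → factor 1250/125 = 10
Overall dilution factor = 6 × 5 × 10 = 300
Final = 2.00 mM / 300 = 0.006667 mM = 6.67 × 10^3 nM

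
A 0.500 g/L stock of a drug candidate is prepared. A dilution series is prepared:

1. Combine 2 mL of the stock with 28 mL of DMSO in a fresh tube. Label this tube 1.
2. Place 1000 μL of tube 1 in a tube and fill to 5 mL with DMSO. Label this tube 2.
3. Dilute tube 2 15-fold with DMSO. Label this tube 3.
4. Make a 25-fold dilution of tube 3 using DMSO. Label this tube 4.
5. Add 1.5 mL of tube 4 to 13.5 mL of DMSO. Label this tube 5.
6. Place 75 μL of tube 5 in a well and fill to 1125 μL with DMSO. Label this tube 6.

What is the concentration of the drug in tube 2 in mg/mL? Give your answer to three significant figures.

Step 1: 2 mL + 28 mL = 30 mL total → factor 30/2 = 15
Step 2: 1000 μL brought to 5 mL → factor 5000/1000 = 5
Dilution factor through tube 2 = 15 × 5 = 75
[tube 2] = 0.500 g/L / 75 = 0.006667 g/L = 0.00667 mg/mL

0.00667 mg/mL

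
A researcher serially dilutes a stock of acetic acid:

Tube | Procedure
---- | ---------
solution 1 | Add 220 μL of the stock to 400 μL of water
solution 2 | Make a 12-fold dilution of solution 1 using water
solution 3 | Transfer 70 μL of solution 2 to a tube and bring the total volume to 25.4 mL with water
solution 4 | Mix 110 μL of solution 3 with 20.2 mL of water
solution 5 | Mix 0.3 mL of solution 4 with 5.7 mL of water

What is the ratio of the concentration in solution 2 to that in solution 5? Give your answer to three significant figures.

Step 1: 220 μL + 400 μL = 620 μL total → factor 620/220 = 2.8182
Step 2: 12-fold → factor 12
Step 3: 70 μL brought to 25.4 mL → factor 25400/70 = 362.86
Step 4: 110 μL + 20.2 mL = 20310 μL total → factor 20310/110 = 184.64
Step 5: 0.3 mL + 5.7 mL = 6 mL total → factor 6/0.3 = 20
Dilution factor to solution 2 = 33.818; to solution 5 = 4.5314 × 10^7
[solution 2]/[solution 5] = (factor to solution 5)/(factor to solution 2) = 4.5314 × 10^7/33.818 = 1.34 × 10^6

1.34 × 10^6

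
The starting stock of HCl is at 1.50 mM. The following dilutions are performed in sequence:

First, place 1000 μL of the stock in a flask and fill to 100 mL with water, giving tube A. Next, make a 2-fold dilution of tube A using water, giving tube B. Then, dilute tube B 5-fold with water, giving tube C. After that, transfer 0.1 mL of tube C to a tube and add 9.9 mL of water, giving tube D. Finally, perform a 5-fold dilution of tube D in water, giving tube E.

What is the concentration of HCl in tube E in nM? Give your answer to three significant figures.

Step 1: 1000 μL brought to 100 mL → factor 1 × 10^5/1000 = 100
Step 2: 2-fold → factor 2
Step 3: 5-fold → factor 5
Step 4: 0.1 mL + 9.9 mL = 10 mL total → factor 10/0.1 = 100
Step 5: 5-fold → factor 5
Overall dilution factor = 100 × 2 × 5 × 100 × 5 = 5 × 10^5
Final = 1.50 mM / 5 × 10^5 = 3.000 × 10^-6 mM = 3.00 nM

3.00 nM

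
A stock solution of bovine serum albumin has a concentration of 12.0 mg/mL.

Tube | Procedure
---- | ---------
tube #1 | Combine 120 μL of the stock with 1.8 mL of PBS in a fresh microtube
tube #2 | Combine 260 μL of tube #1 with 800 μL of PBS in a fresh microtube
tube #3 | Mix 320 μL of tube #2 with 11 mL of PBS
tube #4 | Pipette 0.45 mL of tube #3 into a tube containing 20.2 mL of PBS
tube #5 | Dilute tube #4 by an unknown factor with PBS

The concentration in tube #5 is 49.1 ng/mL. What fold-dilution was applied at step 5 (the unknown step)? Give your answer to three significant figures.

2.31-fold

Step 1: 120 μL + 1.8 mL = 1920 μL total → factor 1920/120 = 16
Step 2: 260 μL + 800 μL = 1060 μL total → factor 1060/260 = 4.0769
Step 3: 320 μL + 11 mL = 11320 μL total → factor 11320/320 = 35.375
Step 4: 0.45 mL + 20.2 mL = 20.65 mL total → factor 20.65/0.45 = 45.889
Step 5: unknown factor x
Product of known-step factors = 1.0589 × 10^5
Overall factor = 12.0 mg/mL / (49.1 ng/mL) = 2.444 × 10^5
x = 2.444 × 10^5 / 1.0589 × 10^5 = 2.31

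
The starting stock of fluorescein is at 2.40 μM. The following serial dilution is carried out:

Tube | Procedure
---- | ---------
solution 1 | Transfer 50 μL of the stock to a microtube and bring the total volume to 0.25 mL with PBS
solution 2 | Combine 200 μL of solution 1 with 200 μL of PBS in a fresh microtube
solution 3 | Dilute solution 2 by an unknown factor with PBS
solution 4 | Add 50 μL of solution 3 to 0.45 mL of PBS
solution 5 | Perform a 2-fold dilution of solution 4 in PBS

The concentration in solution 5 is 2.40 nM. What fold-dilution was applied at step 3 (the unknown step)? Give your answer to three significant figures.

Step 1: 50 μL brought to 0.25 mL → factor 250/50 = 5
Step 2: 200 μL + 200 μL = 400 μL total → factor 400/200 = 2
Step 3: unknown factor x
Step 4: 50 μL + 0.45 mL = 500 μL total → factor 500/50 = 10
Step 5: 2-fold → factor 2
Product of known-step factors = 200
Overall factor = 2.40 μM / (2.40 nM) = 1000
x = 1000 / 200 = 5.00

5.00-fold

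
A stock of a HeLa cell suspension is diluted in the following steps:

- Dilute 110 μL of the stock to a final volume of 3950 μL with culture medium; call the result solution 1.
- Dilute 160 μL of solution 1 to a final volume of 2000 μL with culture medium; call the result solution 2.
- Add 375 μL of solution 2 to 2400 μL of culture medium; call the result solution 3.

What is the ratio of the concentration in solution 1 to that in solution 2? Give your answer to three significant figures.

Step 1: 110 μL brought to 3950 μL → factor 3950/110 = 35.909
Step 2: 160 μL brought to 2000 μL → factor 2000/160 = 12.5
Dilution factor to solution 1 = 35.909; to solution 2 = 448.86
[solution 1]/[solution 2] = (factor to solution 2)/(factor to solution 1) = 448.86/35.909 = 12.5

12.5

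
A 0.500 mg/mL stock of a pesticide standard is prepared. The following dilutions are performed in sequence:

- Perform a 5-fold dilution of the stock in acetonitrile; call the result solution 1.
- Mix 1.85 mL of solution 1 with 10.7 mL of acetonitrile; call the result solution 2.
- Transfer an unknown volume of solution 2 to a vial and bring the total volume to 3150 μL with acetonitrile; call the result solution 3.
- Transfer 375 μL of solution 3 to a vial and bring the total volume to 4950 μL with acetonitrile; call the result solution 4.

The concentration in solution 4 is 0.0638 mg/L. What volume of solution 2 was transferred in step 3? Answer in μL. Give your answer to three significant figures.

180 μL

Step 1: 5-fold → factor 5
Step 2: 1.85 mL + 10.7 mL = 12.55 mL total → factor 12.55/1.85 = 6.7838
Step 3: v brought to 3150 μL → factor = 3150 μL/v
Step 4: 375 μL brought to 4950 μL → factor 4950/375 = 13.2
Product of known-step factors = 447.73
Overall factor = 0.500 mg/mL / (0.0638 mg/L) = 7837
Step-3 factor = 7837 / 447.73 = 17.504
v = 3150 μL / 17.504 = 180 μL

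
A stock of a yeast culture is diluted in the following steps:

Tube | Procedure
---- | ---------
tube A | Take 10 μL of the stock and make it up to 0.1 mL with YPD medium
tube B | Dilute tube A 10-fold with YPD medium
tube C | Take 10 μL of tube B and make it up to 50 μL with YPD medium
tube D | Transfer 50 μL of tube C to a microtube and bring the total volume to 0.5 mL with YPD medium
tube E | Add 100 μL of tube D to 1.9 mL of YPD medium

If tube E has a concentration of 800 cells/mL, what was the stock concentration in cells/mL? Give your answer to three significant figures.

8.00 × 10^7 cells/mL

Step 1: 10 μL brought to 0.1 mL → factor 100/10 = 10
Step 2: 10-fold → factor 10
Step 3: 10 μL brought to 50 μL → factor 50/10 = 5
Step 4: 50 μL brought to 0.5 mL → factor 500/50 = 10
Step 5: 100 μL + 1.9 mL = 2000 μL total → factor 2000/100 = 20
Overall dilution factor = 10 × 10 × 5 × 10 × 20 = 1 × 10^5
Stock = 800 cells/mL × 1 × 10^5 = 8.00 × 10^7 cells/mL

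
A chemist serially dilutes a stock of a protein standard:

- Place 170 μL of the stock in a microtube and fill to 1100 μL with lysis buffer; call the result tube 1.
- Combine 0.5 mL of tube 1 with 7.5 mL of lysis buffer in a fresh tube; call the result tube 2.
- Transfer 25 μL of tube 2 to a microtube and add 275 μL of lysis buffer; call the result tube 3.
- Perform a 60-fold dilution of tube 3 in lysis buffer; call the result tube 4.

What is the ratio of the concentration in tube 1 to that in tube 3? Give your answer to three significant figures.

Step 1: 170 μL brought to 1100 μL → factor 1100/170 = 6.4706
Step 2: 0.5 mL + 7.5 mL = 8 mL total → factor 8/0.5 = 16
Step 3: 25 μL + 275 μL = 300 μL total → factor 300/25 = 12
Dilution factor to tube 1 = 6.4706; to tube 3 = 1242.4
[tube 1]/[tube 3] = (factor to tube 3)/(factor to tube 1) = 1242.4/6.4706 = 192

192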